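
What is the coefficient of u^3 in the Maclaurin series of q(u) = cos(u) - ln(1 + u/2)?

-1/24

Add the two expansions coefficient-wise.
So c_3 = q′′′(0)/3! = -1/24.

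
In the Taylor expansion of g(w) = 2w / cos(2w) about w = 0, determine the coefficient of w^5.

Write the quotient as an unknown series and match coefficients against numerator = denominator · series.
g(0) = 0
g′(0) = 2
g′′(0) = 0
g′′′(0) = 24
g^(4)(0) = 0
g^(5)(0) = 800
Then c_k = g^(k)(0)/k! gives each Taylor coefficient.

20/3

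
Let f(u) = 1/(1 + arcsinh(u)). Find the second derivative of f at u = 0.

Substitute the inner expansion into the outer series and collect powers.
The coefficient of u^2 in the expansion is 1, so f′′(0) = 2! * (1) = 2.

2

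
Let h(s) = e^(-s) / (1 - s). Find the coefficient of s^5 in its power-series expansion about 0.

Use 1/(1 - r) = Σ r^k on the denominator, then take the Cauchy product.
h(0) = 1
h′(0) = 0
h′′(0) = 1
h′′′(0) = 2
h^(4)(0) = 9
h^(5)(0) = 44
Dividing each by k! gives the coefficients c_0, ..., c_5.

11/30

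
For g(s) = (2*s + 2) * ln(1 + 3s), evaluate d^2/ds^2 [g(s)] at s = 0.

-6

Distribute the polynomial across the series and collect like powers.
The coefficient of s^2 in the expansion is -3, so g′′(0) = 2! * (-3) = -6.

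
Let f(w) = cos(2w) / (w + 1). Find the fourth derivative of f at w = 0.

Use 1/(1 - r) = Σ r^k on the denominator, then take the Cauchy product.
The coefficient of w^4 in the expansion is -1/3, so f^(4)(0) = 4! * (-1/3) = -8.

-8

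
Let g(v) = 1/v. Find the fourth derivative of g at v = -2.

The coefficient of (v + 2)^4 in the expansion is -1/32, so g^(4)(-2) = 4! * (-1/32) = -3/4.

-3/4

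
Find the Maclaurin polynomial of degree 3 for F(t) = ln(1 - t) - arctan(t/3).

-26*t^3/81 - t^2/2 - 4*t/3

Expand each term separately and add.
F(0) = 0
F′(0) = -4/3
F′′(0) = -1
F′′′(0) = -52/27
Then c_k = F^(k)(0)/k! gives each Taylor coefficient.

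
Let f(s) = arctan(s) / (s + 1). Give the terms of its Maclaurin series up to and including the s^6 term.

-13*s^6/15 + 13*s^5/15 - 2*s^4/3 + 2*s^3/3 - s^2 + s

Multiply the numerator's expansion by the denominator's geometric series.
f(0) = 0
f′(0) = 1
f′′(0) = -2
f′′′(0) = 4
f^(4)(0) = -16
f^(5)(0) = 104
f^(6)(0) = -624
The Taylor polynomial is Σ f^(k)(0)/k! · s^k.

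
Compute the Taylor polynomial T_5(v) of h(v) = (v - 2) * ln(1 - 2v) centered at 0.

44*v^5/5 + 16*v^4/3 + 10*v^3/3 + 2*v^2 + 4*v

Multiply each power in the prefactor through the base expansion.
h(0) = 0
h′(0) = 4
h′′(0) = 4
h′′′(0) = 20
h^(4)(0) = 128
h^(5)(0) = 1056
The Taylor polynomial is Σ h^(k)(0)/k! · v^k.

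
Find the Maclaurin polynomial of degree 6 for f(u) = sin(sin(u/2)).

u^5/320 - u^3/24 + u/2

Substitute the inner expansion into the outer series and collect powers.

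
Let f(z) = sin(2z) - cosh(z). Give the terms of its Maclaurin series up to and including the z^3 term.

-4*z^3/3 - z^2/2 + 2*z - 1

Expand each term separately and add.
f(0) = -1
f′(0) = 2
f′′(0) = -1
f′′′(0) = -8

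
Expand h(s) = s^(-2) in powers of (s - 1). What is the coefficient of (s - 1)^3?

Apply the Taylor formula c_k = f^(k)(a)/k!.
h(1) = 1
h′(1) = -2
h′′(1) = 6
h′′′(1) = -24
So c_3 = h′′′(1)/3! = -4.

-4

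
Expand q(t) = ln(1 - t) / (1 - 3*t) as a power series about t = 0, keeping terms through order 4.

Expand 1/(denominator) as a geometric series and multiply by the numerator's series.

-131*t^4/4 - 65*t^3/6 - 7*t^2/2 - t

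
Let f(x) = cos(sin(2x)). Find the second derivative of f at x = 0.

-4

Compose series: expand the inner function first, then feed it into the outer expansion.
From the series, [x^2] f = -2; multiply by 2! = 2 to get -4.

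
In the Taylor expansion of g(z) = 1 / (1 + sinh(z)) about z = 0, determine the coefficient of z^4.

4/3

Use the geometric series for the reciprocal, then substitute.
[z^0] = 1;  [z^1] = -1;  [z^2] = 1;  [z^3] = -7/6;  [z^4] = 4/3.
So c_4 = g^(4)(0)/4! = 4/3.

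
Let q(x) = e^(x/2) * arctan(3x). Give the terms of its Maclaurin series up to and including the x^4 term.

Multiply the two series term by term and collect like powers.
q(0) = 0
q′(0) = 3
q′′(0) = 3
q′′′(0) = -207/4
q^(4)(0) = -213/2
Then c_k = q^(k)(0)/k! gives each Taylor coefficient.

-71*x^4/16 - 69*x^3/8 + 3*x^2/2 + 3*x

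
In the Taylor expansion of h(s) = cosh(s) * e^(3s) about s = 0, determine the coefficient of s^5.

Take the Cauchy product of the two expansions.
h(0) = 1
h′(0) = 3
h′′(0) = 10
h′′′(0) = 36
h^(4)(0) = 136
h^(5)(0) = 528

22/5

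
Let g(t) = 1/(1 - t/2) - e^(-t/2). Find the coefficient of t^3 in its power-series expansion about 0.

7/48

Add the two expansions coefficient-wise.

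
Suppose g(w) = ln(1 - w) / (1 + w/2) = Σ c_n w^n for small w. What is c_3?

Expand each factor separately, then convolve coefficients.
g(0) = 0
g′(0) = -1
g′′(0) = 0
g′′′(0) = -2
Dividing each by k! gives the coefficients c_0, ..., c_3.

-1/3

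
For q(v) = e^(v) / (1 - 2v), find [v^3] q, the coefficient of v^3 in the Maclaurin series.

79/6

Take the Cauchy product of the two expansions.
q(0) = 1
q′(0) = 3
q′′(0) = 13
q′′′(0) = 79
So c_3 = q′′′(0)/3! = 79/6.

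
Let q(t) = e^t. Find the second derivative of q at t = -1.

e^(-1)

From the series, [(t + 1)^2] q = e^(-1)/2; multiply by 2! = 2 to get e^(-1).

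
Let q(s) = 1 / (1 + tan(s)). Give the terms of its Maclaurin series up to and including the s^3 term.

-4*s^3/3 + s^2 - s + 1

Expand as Σ (-1)^k u^k with u equal to the inner function's series.
[s^0] = 1;  [s^1] = -1;  [s^2] = 1;  [s^3] = -4/3.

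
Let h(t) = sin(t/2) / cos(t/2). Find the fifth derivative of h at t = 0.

Invert the denominator's series and multiply.
From the series, [t^5] h = 1/240; multiply by 5! = 120 to get 1/2.

1/2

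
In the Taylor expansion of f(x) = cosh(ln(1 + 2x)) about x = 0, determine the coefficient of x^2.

2

Substitute the inner expansion into the outer series and collect powers.
[x^0] = 1;  [x^1] = 0;  [x^2] = 2.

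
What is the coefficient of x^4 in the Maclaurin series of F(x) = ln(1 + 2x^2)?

-2

[x^0] = 0;  [x^1] = 0;  [x^2] = 2;  [x^3] = 0;  [x^4] = -2.
So c_4 = F^(4)(0)/4! = -2.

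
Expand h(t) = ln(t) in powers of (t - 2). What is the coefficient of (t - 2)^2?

Use the known series and substitute for the argument.
h(2) = ln(2)
h′(2) = 1/2
h′′(2) = -1/4
Dividing each by k! gives the coefficients c_0, ..., c_2.

-1/8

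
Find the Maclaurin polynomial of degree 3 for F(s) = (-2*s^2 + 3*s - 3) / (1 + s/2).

Distribute the polynomial across the series and collect like powers.

17*s^3/8 - 17*s^2/4 + 9*s/2 - 3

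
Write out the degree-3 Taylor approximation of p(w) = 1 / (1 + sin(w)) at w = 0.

-5*w^3/6 + w^2 - w + 1

Write 1/(1+u) = 1 - u + u^2 - u^3 + ... and substitute the series for u.
p(0) = 1
p′(0) = -1
p′′(0) = 2
p′′′(0) = -5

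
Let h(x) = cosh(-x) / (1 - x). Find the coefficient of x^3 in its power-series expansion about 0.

3/2

Expand each factor separately, then convolve coefficients.
h(0) = 1
h′(0) = 1
h′′(0) = 3
h′′′(0) = 9
The Taylor polynomial is Σ h^(k)(0)/k! · x^k.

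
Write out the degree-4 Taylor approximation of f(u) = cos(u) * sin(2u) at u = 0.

-7*u^3/3 + 2*u

Take the Cauchy product of the two expansions.
[u^0] = 0;  [u^1] = 2;  [u^2] = 0;  [u^3] = -7/3;  [u^4] = 0.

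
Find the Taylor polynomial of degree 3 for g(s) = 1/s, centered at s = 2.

-(s - 2)^3/16 + (s - 2)^2/8 - (s - 2)/4 + 1/2

Compute the successive derivatives at the expansion point and divide by k!.
g(2) = 1/2
g′(2) = -1/4
g′′(2) = 1/4
g′′′(2) = -3/8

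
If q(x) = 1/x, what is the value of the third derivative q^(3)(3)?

-2/27

The coefficient of (x - 3)^3 in the expansion is -1/81, so q′′′(3) = 3! * (-1/81) = -2/27.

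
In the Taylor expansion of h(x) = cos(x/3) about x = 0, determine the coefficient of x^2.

-1/18

Differentiate repeatedly and evaluate at the center.
[x^0] = 1;  [x^1] = 0;  [x^2] = -1/18.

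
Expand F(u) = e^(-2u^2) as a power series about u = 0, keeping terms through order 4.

2*u^4 - 2*u^2 + 1

Compute the successive derivatives at the expansion point and divide by k!.
F(0) = 1
F′(0) = 0
F′′(0) = -4
F′′′(0) = 0
F^(4)(0) = 48
The Taylor polynomial is Σ F^(k)(0)/k! · u^k.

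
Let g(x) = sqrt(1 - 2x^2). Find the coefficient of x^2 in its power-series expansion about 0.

-1

[x^0] = 1;  [x^1] = 0;  [x^2] = -1.
So c_2 = g′′(0)/2! = -1.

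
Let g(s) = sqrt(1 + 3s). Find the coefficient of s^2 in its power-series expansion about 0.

g(0) = 1
g′(0) = 3/2
g′′(0) = -9/4
The Taylor polynomial is Σ g^(k)(0)/k! · s^k.

-9/8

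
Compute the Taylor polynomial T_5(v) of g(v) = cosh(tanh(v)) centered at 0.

-7*v^4/24 + v^2/2 + 1

Compose series: expand the inner function first, then feed it into the outer expansion.
g(0) = 1
g′(0) = 0
g′′(0) = 1
g′′′(0) = 0
g^(4)(0) = -7
g^(5)(0) = 0
The Taylor polynomial is Σ g^(k)(0)/k! · v^k.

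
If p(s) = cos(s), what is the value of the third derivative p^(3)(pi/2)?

1

The coefficient of (s - pi/2)^3 in the expansion is 1/6, so p′′′(pi/2) = 3! * (1/6) = 1.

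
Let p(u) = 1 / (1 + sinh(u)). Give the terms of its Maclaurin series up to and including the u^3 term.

-7*u^3/6 + u^2 - u + 1

Expand as Σ (-1)^k u^k with u equal to the inner function's series.
[u^0] = 1;  [u^1] = -1;  [u^2] = 1;  [u^3] = -7/6.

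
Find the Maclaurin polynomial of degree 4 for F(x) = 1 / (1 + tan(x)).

5*x^4/3 - 4*x^3/3 + x^2 - x + 1

Use the geometric series for the reciprocal, then substitute.
F(0) = 1
F′(0) = -1
F′′(0) = 2
F′′′(0) = -8
F^(4)(0) = 40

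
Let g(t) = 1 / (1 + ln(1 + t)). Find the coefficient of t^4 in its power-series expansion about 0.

11/3

Write 1/(1+u) = 1 - u + u^2 - u^3 + ... and substitute the series for u.
g(0) = 1
g′(0) = -1
g′′(0) = 3
g′′′(0) = -14
g^(4)(0) = 88
The Taylor polynomial is Σ g^(k)(0)/k! · t^k.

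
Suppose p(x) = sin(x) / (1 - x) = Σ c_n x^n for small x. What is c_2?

1

Take the Cauchy product of the two expansions.
p(0) = 0
p′(0) = 1
p′′(0) = 2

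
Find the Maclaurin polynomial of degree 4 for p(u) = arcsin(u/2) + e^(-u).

u^4/24 - 7*u^3/48 + u^2/2 - u/2 + 1

Expand each term separately and add.
p(0) = 1
p′(0) = -1/2
p′′(0) = 1
p′′′(0) = -7/8
p^(4)(0) = 1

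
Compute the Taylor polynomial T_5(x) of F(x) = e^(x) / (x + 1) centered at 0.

Use 1/(1 - r) = Σ r^k on the denominator, then take the Cauchy product.

-11*x^5/30 + 3*x^4/8 - x^3/3 + x^2/2 + 1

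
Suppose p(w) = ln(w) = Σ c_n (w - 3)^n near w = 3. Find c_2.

Compute the successive derivatives at the expansion point and divide by k!.
p(3) = ln(3)
p′(3) = 1/3
p′′(3) = -1/9

-1/18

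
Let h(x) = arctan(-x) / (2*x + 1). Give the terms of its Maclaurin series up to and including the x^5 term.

Multiply the numerator's expansion by the denominator's geometric series.
h(0) = 0
h′(0) = -1
h′′(0) = 4
h′′′(0) = -22
h^(4)(0) = 176
h^(5)(0) = -1784
Dividing each by k! gives the coefficients c_0, ..., c_5.

-223*x^5/15 + 22*x^4/3 - 11*x^3/3 + 2*x^2 - x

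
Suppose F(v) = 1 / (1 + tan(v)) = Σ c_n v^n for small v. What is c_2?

Use the geometric series for the reciprocal, then substitute.
F(0) = 1
F′(0) = -1
F′′(0) = 2
So c_2 = F′′(0)/2! = 1.

1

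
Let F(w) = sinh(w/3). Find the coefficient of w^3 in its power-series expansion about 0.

Compute the successive derivatives at the expansion point and divide by k!.
F(0) = 0
F′(0) = 1/3
F′′(0) = 0
F′′′(0) = 1/27
So c_3 = F′′′(0)/3! = 1/162.

1/162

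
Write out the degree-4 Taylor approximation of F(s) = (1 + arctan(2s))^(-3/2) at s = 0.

155*s^4/8 - 27*s^3/2 + 15*s^2/2 - 3*s + 1

Substitute the inner expansion into the outer series and collect powers.
F(0) = 1
F′(0) = -3
F′′(0) = 15
F′′′(0) = -81
F^(4)(0) = 465
Then c_k = F^(k)(0)/k! gives each Taylor coefficient.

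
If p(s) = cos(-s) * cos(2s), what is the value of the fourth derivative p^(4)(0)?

41

Write out both Maclaurin series and multiply, keeping only the needed powers.
From the series, [s^4] p = 41/24; multiply by 4! = 24 to get 41.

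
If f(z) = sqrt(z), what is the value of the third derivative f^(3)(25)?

Use the known series and substitute for the argument.
From the series, [(z - 25)^3] f = 1/50000; multiply by 3! = 6 to get 3/25000.

3/25000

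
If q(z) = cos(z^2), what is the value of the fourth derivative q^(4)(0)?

The coefficient of z^4 in the expansion is -1/2, so q^(4)(0) = 4! * (-1/2) = -12.

-12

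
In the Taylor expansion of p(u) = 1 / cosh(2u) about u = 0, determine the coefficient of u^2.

-2

Invert the denominator's series and multiply.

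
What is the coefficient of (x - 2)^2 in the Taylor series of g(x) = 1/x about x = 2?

1/8

g(2) = 1/2
g′(2) = -1/4
g′′(2) = 1/4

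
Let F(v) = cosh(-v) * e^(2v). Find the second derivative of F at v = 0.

5

Write out both Maclaurin series and multiply, keeping only the needed powers.
The coefficient of v^2 in the expansion is 5/2, so F′′(0) = 2! * (5/2) = 5.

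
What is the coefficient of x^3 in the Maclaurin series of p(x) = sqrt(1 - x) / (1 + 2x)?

Expand each factor separately, then convolve coefficients.
p(0) = 1
p′(0) = -5/2
p′′(0) = 39/4
p′′′(0) = -471/8
So c_3 = p′′′(0)/3! = -157/16.

-157/16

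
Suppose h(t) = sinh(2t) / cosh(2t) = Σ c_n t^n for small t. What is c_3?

-8/3

Write the quotient as an unknown series and match coefficients against numerator = denominator · series.
h(0) = 0
h′(0) = 2
h′′(0) = 0
h′′′(0) = -16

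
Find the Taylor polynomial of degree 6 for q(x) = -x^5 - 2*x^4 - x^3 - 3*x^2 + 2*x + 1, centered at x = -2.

-(x + 2)^5 + 8*(x + 2)^4 - 25*(x + 2)^3 + 35*(x + 2)^2 - 14*(x + 2) - 7

q(-2) = -7
q′(-2) = -14
q′′(-2) = 70
q′′′(-2) = -150
q^(4)(-2) = 192
q^(5)(-2) = -120
q^(6)(-2) = 0
The Taylor polynomial is Σ q^(k)(-2)/k! · (x + 2)^k.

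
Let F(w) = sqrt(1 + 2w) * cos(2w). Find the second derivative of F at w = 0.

Multiply the two series term by term and collect like powers.
The coefficient of w^2 in the expansion is -5/2, so F′′(0) = 2! * (-5/2) = -5.

-5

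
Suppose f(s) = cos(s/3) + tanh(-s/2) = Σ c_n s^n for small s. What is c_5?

-1/240

Combine the two series term by term.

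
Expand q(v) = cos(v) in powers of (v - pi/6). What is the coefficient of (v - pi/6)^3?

q(pi/6) = sqrt(3)/2
q′(pi/6) = -1/2
q′′(pi/6) = -sqrt(3)/2
q′′′(pi/6) = 1/2

1/12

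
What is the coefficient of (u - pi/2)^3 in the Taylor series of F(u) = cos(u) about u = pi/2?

F(pi/2) = 0
F′(pi/2) = -1
F′′(pi/2) = 0
F′′′(pi/2) = 1
The Taylor polynomial is Σ F^(k)(pi/2)/k! · (u - pi/2)^k.

1/6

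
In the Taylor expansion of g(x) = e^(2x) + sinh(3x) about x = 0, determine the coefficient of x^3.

Expand each term separately and add.
g(0) = 1
g′(0) = 5
g′′(0) = 4
g′′′(0) = 35
Then c_k = g^(k)(0)/k! gives each Taylor coefficient.

35/6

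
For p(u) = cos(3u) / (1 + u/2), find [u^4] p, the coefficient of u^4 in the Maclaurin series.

37/16

Expand each factor separately, then convolve coefficients.
p(0) = 1
p′(0) = -1/2
p′′(0) = -17/2
p′′′(0) = 51/4
p^(4)(0) = 111/2
Dividing each by k! gives the coefficients c_0, ..., c_4.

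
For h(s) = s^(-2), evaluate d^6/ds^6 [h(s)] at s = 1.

Apply the Taylor formula c_k = f^(k)(a)/k!.
The coefficient of (s - 1)^6 in the expansion is 7, so h^(6)(1) = 6! * (7) = 5040.

5040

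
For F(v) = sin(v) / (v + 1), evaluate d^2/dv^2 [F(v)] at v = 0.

-2

Use 1/(1 - r) = Σ r^k on the denominator, then take the Cauchy product.
The coefficient of v^2 in the expansion is -1, so F′′(0) = 2! * (-1) = -2.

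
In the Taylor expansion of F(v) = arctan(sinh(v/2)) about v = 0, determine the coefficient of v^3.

-1/48

Substitute the inner expansion into the outer series and collect powers.
F(0) = 0
F′(0) = 1/2
F′′(0) = 0
F′′′(0) = -1/8
The Taylor polynomial is Σ F^(k)(0)/k! · v^k.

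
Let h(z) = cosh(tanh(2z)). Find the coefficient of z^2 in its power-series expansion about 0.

Substitute the inner expansion into the outer series and collect powers.
h(0) = 1
h′(0) = 0
h′′(0) = 4

2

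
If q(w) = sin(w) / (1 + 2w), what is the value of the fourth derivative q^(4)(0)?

Take the Cauchy product of the two expansions.
The coefficient of w^4 in the expansion is -23/3, so q^(4)(0) = 4! * (-23/3) = -184.

-184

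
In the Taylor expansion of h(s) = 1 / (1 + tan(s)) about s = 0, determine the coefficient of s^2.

1

Write 1/(1+u) = 1 - u + u^2 - u^3 + ... and substitute the series for u.
So c_2 = h′′(0)/2! = 1.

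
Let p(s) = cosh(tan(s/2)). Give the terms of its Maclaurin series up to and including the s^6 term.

59*s^6/15360 + 3*s^4/128 + s^2/8 + 1

Substitute the inner expansion into the outer series and collect powers.
p(0) = 1
p′(0) = 0
p′′(0) = 1/4
p′′′(0) = 0
p^(4)(0) = 9/16
p^(5)(0) = 0
p^(6)(0) = 177/64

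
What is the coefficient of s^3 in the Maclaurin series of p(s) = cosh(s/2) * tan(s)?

Take the Cauchy product of the two expansions.
[s^0] = 0;  [s^1] = 1;  [s^2] = 0;  [s^3] = 11/24.
So c_3 = p′′′(0)/3! = 11/24.

11/24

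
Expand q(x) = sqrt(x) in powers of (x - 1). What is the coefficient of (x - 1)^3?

Apply the Taylor formula c_k = f^(k)(a)/k!.

1/16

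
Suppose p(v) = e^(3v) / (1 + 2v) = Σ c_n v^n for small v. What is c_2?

5/2

Expand each factor separately, then convolve coefficients.
So c_2 = p′′(0)/2! = 5/2.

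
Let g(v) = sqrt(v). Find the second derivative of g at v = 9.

-1/108

Differentiate repeatedly and evaluate at the center.
From the series, [(v - 9)^2] g = -1/216; multiply by 2! = 2 to get -1/108.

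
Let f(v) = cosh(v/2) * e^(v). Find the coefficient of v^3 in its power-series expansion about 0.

Take the Cauchy product of the two expansions.
f(0) = 1
f′(0) = 1
f′′(0) = 5/4
f′′′(0) = 7/4
So c_3 = f′′′(0)/3! = 7/24.

7/24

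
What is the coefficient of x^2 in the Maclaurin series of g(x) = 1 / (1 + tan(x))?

Expand as Σ (-1)^k u^k with u equal to the inner function's series.

1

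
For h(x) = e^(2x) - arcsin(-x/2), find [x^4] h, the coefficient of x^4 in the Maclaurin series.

2/3

Add the two expansions coefficient-wise.
h(0) = 1
h′(0) = 5/2
h′′(0) = 4
h′′′(0) = 65/8
h^(4)(0) = 16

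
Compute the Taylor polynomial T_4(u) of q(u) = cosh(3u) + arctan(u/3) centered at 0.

27*u^4/8 - u^3/81 + 9*u^2/2 + u/3 + 1

Add the two expansions coefficient-wise.
q(0) = 1
q′(0) = 1/3
q′′(0) = 9
q′′′(0) = -2/27
q^(4)(0) = 81
Then c_k = q^(k)(0)/k! gives each Taylor coefficient.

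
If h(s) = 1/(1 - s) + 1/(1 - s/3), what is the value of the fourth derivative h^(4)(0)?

Combine the two series term by term.
The coefficient of s^4 in the expansion is 82/81, so h^(4)(0) = 4! * (82/81) = 656/27.

656/27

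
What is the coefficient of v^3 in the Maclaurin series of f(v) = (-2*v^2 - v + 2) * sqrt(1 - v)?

Multiply each power in the prefactor through the base expansion.
f(0) = 2
f′(0) = -2
f′′(0) = -7/2
f′′′(0) = 6
So c_3 = f′′′(0)/3! = 1.

1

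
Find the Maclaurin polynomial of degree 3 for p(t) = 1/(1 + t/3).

-t^3/27 + t^2/9 - t/3 + 1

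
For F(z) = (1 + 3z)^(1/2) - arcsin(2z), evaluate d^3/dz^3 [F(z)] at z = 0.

Expand each term separately and add.
From the series, [z^3] F = 17/48; multiply by 3! = 6 to get 17/8.

17/8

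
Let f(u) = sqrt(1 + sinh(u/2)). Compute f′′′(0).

7/64

Compose series: expand the inner function first, then feed it into the outer expansion.
From the series, [u^3] f = 7/384; multiply by 3! = 6 to get 7/64.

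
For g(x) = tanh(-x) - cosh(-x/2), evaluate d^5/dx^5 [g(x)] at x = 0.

-16

Combine the two series term by term.
The coefficient of x^5 in the expansion is -2/15, so g^(5)(0) = 5! * (-2/15) = -16.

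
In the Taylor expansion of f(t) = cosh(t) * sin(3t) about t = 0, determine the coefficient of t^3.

-3

Multiply the two series term by term and collect like powers.
f(0) = 0
f′(0) = 3
f′′(0) = 0
f′′′(0) = -18
Then c_k = f^(k)(0)/k! gives each Taylor coefficient.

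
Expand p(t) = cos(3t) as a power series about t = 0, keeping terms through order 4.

27*t^4/8 - 9*t^2/2 + 1

Compute the successive derivatives at the expansion point and divide by k!.
p(0) = 1
p′(0) = 0
p′′(0) = -9
p′′′(0) = 0
p^(4)(0) = 81
Dividing each by k! gives the coefficients c_0, ..., c_4.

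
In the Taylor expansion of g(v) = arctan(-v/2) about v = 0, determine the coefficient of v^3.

1/24

g(0) = 0
g′(0) = -1/2
g′′(0) = 0
g′′′(0) = 1/4
Then c_k = g^(k)(0)/k! gives each Taylor coefficient.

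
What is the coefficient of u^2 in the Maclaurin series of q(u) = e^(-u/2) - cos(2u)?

17/8

Add the two expansions coefficient-wise.
q(0) = 0
q′(0) = -1/2
q′′(0) = 17/4
Dividing each by k! gives the coefficients c_0, ..., c_2.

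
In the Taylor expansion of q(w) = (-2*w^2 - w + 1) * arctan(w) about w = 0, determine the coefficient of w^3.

-7/3

Shift and add copies of the series according to the polynomial's terms.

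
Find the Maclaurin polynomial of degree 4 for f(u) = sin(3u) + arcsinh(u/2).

-217*u^3/48 + 7*u/2

Add the two expansions coefficient-wise.
[u^0] = 0;  [u^1] = 7/2;  [u^2] = 0;  [u^3] = -217/48;  [u^4] = 0.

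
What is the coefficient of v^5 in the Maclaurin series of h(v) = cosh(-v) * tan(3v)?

Write out both Maclaurin series and multiply, keeping only the needed powers.
[v^0] = 0;  [v^1] = 3;  [v^2] = 0;  [v^3] = 21/2;  [v^4] = 0;  [v^5] = 1481/40.
So c_5 = h^(5)(0)/5! = 1481/40.

1481/40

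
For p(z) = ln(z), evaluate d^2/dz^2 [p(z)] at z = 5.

-1/25

From the series, [(z - 5)^2] p = -1/50; multiply by 2! = 2 to get -1/25.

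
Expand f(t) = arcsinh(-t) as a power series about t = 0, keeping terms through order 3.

t^3/6 - t

Apply the Taylor formula c_k = f^(k)(a)/k!.
f(0) = 0
f′(0) = -1
f′′(0) = 0
f′′′(0) = 1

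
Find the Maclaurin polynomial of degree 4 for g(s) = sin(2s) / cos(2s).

Invert the denominator's series and multiply.
g(0) = 0
g′(0) = 2
g′′(0) = 0
g′′′(0) = 16
g^(4)(0) = 0

8*s^3/3 + 2*s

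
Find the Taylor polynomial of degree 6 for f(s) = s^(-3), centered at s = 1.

28*(s - 1)^6 - 21*(s - 1)^5 + 15*(s - 1)^4 - 10*(s - 1)^3 + 6*(s - 1)^2 - 3*(s - 1) + 1

Compute the successive derivatives at the expansion point and divide by k!.
[(s - 1)^0] = 1;  [(s - 1)^1] = -3;  [(s - 1)^2] = 6;  [(s - 1)^3] = -10;  [(s - 1)^4] = 15;  [(s - 1)^5] = -21;  [(s - 1)^6] = 28.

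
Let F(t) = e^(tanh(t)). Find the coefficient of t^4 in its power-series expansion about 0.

-7/24

Let u equal the inner series; expand the outer function in u and truncate.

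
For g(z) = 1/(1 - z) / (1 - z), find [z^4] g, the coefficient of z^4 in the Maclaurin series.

Take the Cauchy product of the two expansions.
[z^0] = 1;  [z^1] = 2;  [z^2] = 3;  [z^3] = 4;  [z^4] = 5.

5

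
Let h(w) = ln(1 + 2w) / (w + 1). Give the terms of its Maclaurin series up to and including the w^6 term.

-416*w^6/15 + 256*w^5/15 - 32*w^4/3 + 20*w^3/3 - 4*w^2 + 2*w

Use 1/(1 - r) = Σ r^k on the denominator, then take the Cauchy product.
h(0) = 0
h′(0) = 2
h′′(0) = -8
h′′′(0) = 40
h^(4)(0) = -256
h^(5)(0) = 2048
h^(6)(0) = -19968
Dividing each by k! gives the coefficients c_0, ..., c_6.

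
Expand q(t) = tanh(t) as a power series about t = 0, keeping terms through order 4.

Differentiate repeatedly and evaluate at the center.
q(0) = 0
q′(0) = 1
q′′(0) = 0
q′′′(0) = -2
q^(4)(0) = 0

-t^3/3 + t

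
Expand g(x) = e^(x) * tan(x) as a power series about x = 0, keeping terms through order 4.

Expand each factor separately, then convolve coefficients.
[x^0] = 0;  [x^1] = 1;  [x^2] = 1;  [x^3] = 5/6;  [x^4] = 1/2.

x^4/2 + 5*x^3/6 + x^2 + x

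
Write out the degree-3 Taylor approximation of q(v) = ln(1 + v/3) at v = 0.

q(0) = 0
q′(0) = 1/3
q′′(0) = -1/9
q′′′(0) = 2/27

v^3/81 - v^2/18 + v/3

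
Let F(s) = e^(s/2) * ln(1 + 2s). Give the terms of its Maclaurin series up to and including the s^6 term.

Take the Cauchy product of the two expansions.
[s^0] = 0;  [s^1] = 2;  [s^2] = -1;  [s^3] = 23/12;  [s^4] = -23/8;  [s^5] = 1503/320;  [s^6] = -9119/1152.

-9119*s^6/1152 + 1503*s^5/320 - 23*s^4/8 + 23*s^3/12 - s^2 + 2*s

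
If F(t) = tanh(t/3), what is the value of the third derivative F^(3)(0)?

-2/27

The coefficient of t^3 in the expansion is -1/81, so F′′′(0) = 3! * (-1/81) = -2/27.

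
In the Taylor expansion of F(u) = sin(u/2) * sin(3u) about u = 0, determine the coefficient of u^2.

3/2

Take the Cauchy product of the two expansions.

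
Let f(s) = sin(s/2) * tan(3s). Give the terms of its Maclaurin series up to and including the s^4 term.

71*s^4/16 + 3*s^2/2

Expand each factor separately, then convolve coefficients.
[s^0] = 0;  [s^1] = 0;  [s^2] = 3/2;  [s^3] = 0;  [s^4] = 71/16.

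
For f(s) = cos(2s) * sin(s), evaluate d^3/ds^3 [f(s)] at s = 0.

Take the Cauchy product of the two expansions.
From the series, [s^3] f = -13/6; multiply by 3! = 6 to get -13.

-13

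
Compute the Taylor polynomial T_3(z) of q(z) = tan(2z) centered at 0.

8*z^3/3 + 2*z

q(0) = 0
q′(0) = 2
q′′(0) = 0
q′′′(0) = 16
The Taylor polynomial is Σ q^(k)(0)/k! · z^k.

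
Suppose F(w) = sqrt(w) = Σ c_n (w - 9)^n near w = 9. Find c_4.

c_4 = F^(4)(9)/4! = -5/279936.

-5/279936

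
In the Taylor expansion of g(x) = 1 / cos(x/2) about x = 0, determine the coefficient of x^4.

5/384

Write the quotient as an unknown series and match coefficients against numerator = denominator · series.
g(0) = 1
g′(0) = 0
g′′(0) = 1/4
g′′′(0) = 0
g^(4)(0) = 5/16
Then c_k = g^(k)(0)/k! gives each Taylor coefficient.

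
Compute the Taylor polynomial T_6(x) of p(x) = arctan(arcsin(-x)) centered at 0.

-13*x^5/120 + x^3/6 - x

Let u equal the inner series; expand the outer function in u and truncate.
[x^0] = 0;  [x^1] = -1;  [x^2] = 0;  [x^3] = 1/6;  [x^4] = 0;  [x^5] = -13/120;  [x^6] = 0.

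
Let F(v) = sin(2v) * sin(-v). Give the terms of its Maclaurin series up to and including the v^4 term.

5*v^4/3 - 2*v^2

Multiply the two series term by term and collect like powers.
F(0) = 0
F′(0) = 0
F′′(0) = -4
F′′′(0) = 0
F^(4)(0) = 40
The Taylor polynomial is Σ F^(k)(0)/k! · v^k.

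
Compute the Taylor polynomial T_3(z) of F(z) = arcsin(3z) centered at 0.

Apply the Taylor formula c_k = f^(k)(a)/k!.
F(0) = 0
F′(0) = 3
F′′(0) = 0
F′′′(0) = 27

9*z^3/2 + 3*z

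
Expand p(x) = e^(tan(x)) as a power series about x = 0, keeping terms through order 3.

x^3/2 + x^2/2 + x + 1

Compose series: expand the inner function first, then feed it into the outer expansion.
p(0) = 1
p′(0) = 1
p′′(0) = 1
p′′′(0) = 3
Dividing each by k! gives the coefficients c_0, ..., c_3.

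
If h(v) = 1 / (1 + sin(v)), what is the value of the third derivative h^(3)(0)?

Expand as Σ (-1)^k u^k with u equal to the inner function's series.
From the series, [v^3] h = -5/6; multiply by 3! = 6 to get -5.

-5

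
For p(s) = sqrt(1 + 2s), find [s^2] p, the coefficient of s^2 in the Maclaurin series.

-1/2

p(0) = 1
p′(0) = 1
p′′(0) = -1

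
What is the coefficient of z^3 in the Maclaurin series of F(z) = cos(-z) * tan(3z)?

15/2

Write out both Maclaurin series and multiply, keeping only the needed powers.
F(0) = 0
F′(0) = 3
F′′(0) = 0
F′′′(0) = 45
So c_3 = F′′′(0)/3! = 15/2.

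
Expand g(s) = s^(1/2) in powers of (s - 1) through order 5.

7*(s - 1)^5/256 - 5*(s - 1)^4/128 + (s - 1)^3/16 - (s - 1)^2/8 + (s - 1)/2 + 1

g(1) = 1
g′(1) = 1/2
g′′(1) = -1/4
g′′′(1) = 3/8
g^(4)(1) = -15/16
g^(5)(1) = 105/32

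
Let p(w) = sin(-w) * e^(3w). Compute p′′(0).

Expand each factor separately, then convolve coefficients.
The coefficient of w^2 in the expansion is -3, so p′′(0) = 2! * (-3) = -6.

-6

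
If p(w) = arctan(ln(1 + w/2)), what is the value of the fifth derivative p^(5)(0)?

-11/16

Plug the Maclaurin series of the inner function into that of the outer and collect terms.
From the series, [w^5] p = -11/1920; multiply by 5! = 120 to get -11/16.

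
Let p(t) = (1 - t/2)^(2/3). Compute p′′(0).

-1/18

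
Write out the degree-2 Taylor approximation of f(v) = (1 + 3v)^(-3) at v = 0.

Compute the successive derivatives at the expansion point and divide by k!.
f(0) = 1
f′(0) = -9
f′′(0) = 108

54*v^2 - 9*v + 1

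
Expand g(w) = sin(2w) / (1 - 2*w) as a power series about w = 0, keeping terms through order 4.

40*w^4/3 + 20*w^3/3 + 4*w^2 + 2*w

Use 1/(1 - r) = Σ r^k on the denominator, then take the Cauchy product.
[w^0] = 0;  [w^1] = 2;  [w^2] = 4;  [w^3] = 20/3;  [w^4] = 40/3.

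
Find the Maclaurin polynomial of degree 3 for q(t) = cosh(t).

t^2/2 + 1

Differentiate repeatedly and evaluate at the center.
q(0) = 1
q′(0) = 0
q′′(0) = 1
q′′′(0) = 0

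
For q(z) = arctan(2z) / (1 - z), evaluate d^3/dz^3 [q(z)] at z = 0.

Multiply the numerator's expansion by the denominator's geometric series.
The coefficient of z^3 in the expansion is -2/3, so q′′′(0) = 3! * (-2/3) = -4.

-4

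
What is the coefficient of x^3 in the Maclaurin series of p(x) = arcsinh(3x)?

Apply the Taylor formula c_k = f^(k)(a)/k!.
So c_3 = p′′′(0)/3! = -9/2.

-9/2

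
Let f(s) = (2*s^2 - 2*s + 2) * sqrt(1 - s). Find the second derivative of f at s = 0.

Shift and add copies of the series according to the polynomial's terms.
The coefficient of s^2 in the expansion is 11/4, so f′′(0) = 2! * (11/4) = 11/2.

11/2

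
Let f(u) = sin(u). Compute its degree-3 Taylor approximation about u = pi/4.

Apply the Taylor formula c_k = f^(k)(a)/k!.
[(u - pi/4)^0] = sqrt(2)/2;  [(u - pi/4)^1] = sqrt(2)/2;  [(u - pi/4)^2] = -sqrt(2)/4;  [(u - pi/4)^3] = -sqrt(2)/12.

-sqrt(2)*(u - pi/4)^3/12 - sqrt(2)*(u - pi/4)^2/4 + sqrt(2)*(u - pi/4)/2 + sqrt(2)/2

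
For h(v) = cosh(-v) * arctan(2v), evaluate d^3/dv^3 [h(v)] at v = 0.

Write out both Maclaurin series and multiply, keeping only the needed powers.
From the series, [v^3] h = -5/3; multiply by 3! = 6 to get -10.

-10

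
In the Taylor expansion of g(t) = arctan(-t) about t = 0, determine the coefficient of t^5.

-1/5

c_5 = g^(5)(0)/5! = -1/5.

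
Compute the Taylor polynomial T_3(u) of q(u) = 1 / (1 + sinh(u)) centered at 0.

-7*u^3/6 + u^2 - u + 1

Use the geometric series for the reciprocal, then substitute.
q(0) = 1
q′(0) = -1
q′′(0) = 2
q′′′(0) = -7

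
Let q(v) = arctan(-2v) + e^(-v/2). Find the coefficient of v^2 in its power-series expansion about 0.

1/8

Combine the two series term by term.
[v^0] = 1;  [v^1] = -5/2;  [v^2] = 1/8.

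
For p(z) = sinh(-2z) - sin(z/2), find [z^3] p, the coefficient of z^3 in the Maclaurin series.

-21/16

Add the two expansions coefficient-wise.
So c_3 = p′′′(0)/3! = -21/16.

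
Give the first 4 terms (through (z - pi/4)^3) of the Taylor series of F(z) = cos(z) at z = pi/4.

F(pi/4) = sqrt(2)/2
F′(pi/4) = -sqrt(2)/2
F′′(pi/4) = -sqrt(2)/2
F′′′(pi/4) = sqrt(2)/2
The Taylor polynomial is Σ F^(k)(pi/4)/k! · (z - pi/4)^k.

sqrt(2)*(z - pi/4)^3/12 - sqrt(2)*(z - pi/4)^2/4 - sqrt(2)*(z - pi/4)/2 + sqrt(2)/2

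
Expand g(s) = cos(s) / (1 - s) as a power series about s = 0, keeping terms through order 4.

Write out both Maclaurin series and multiply, keeping only the needed powers.

13*s^4/24 + s^3/2 + s^2/2 + s + 1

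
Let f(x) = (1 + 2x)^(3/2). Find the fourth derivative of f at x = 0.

The coefficient of x^4 in the expansion is 3/8, so f^(4)(0) = 4! * (3/8) = 9.

9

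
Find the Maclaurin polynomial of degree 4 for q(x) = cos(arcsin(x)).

Plug the Maclaurin series of the inner function into that of the outer and collect terms.

-x^4/8 - x^2/2 + 1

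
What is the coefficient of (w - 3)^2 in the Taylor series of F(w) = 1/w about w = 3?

F(3) = 1/3
F′(3) = -1/9
F′′(3) = 2/27
The Taylor polynomial is Σ F^(k)(3)/k! · (w - 3)^k.

1/27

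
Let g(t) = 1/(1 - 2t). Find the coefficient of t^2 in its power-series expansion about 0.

4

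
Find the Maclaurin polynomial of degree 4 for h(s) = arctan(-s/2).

Compute the successive derivatives at the expansion point and divide by k!.
h(0) = 0
h′(0) = -1/2
h′′(0) = 0
h′′′(0) = 1/4
h^(4)(0) = 0
The Taylor polynomial is Σ h^(k)(0)/k! · s^k.

s^3/24 - s/2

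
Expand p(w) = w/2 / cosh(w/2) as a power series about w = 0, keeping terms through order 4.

-w^3/16 + w/2

Write the quotient as an unknown series and match coefficients against numerator = denominator · series.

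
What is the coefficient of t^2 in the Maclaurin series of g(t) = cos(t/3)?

-1/18

g(0) = 1
g′(0) = 0
g′′(0) = -1/9
Dividing each by k! gives the coefficients c_0, ..., c_2.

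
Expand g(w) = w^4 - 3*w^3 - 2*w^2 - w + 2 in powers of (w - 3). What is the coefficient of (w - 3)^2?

25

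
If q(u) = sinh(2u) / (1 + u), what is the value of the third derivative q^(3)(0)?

Write out both Maclaurin series and multiply, keeping only the needed powers.
From the series, [u^3] q = 10/3; multiply by 3! = 6 to get 20.

20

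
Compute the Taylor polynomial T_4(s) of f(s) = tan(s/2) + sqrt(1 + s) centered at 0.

Combine the two series term by term.
f(0) = 1
f′(0) = 1
f′′(0) = -1/4
f′′′(0) = 5/8
f^(4)(0) = -15/16
Dividing each by k! gives the coefficients c_0, ..., c_4.

-5*s^4/128 + 5*s^3/48 - s^2/8 + s + 1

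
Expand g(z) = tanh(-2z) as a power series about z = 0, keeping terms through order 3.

[z^0] = 0;  [z^1] = -2;  [z^2] = 0;  [z^3] = 8/3.

8*z^3/3 - 2*z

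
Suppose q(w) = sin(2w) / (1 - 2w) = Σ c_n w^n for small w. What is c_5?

404/15

Take the Cauchy product of the two expansions.
q(0) = 0
q′(0) = 2
q′′(0) = 8
q′′′(0) = 40
q^(4)(0) = 320
q^(5)(0) = 3232
So c_5 = q^(5)(0)/5! = 404/15.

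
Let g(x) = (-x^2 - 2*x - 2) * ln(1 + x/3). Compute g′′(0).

Shift and add copies of the series according to the polynomial's terms.
The coefficient of x^2 in the expansion is -5/9, so g′′(0) = 2! * (-5/9) = -10/9.

-10/9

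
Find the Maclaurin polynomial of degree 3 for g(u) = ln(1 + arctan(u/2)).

-u^2/8 + u/2

Plug the Maclaurin series of the inner function into that of the outer and collect terms.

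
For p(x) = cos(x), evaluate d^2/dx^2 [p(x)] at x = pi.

Use the known series and substitute for the argument.
The coefficient of (x - pi)^2 in the expansion is 1/2, so p′′(pi) = 2! * (1/2) = 1.

1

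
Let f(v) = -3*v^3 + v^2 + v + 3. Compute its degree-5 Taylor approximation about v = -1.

-3*(v + 1)^3 + 10*(v + 1)^2 - 10*(v + 1) + 6

Differentiate repeatedly and evaluate at the center.
f(-1) = 6
f′(-1) = -10
f′′(-1) = 20
f′′′(-1) = -18
f^(4)(-1) = 0
f^(5)(-1) = 0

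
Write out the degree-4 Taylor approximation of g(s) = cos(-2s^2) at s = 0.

1 - 2*s^4

Differentiate repeatedly and evaluate at the center.
g(0) = 1
g′(0) = 0
g′′(0) = 0
g′′′(0) = 0
g^(4)(0) = -48
Dividing each by k! gives the coefficients c_0, ..., c_4.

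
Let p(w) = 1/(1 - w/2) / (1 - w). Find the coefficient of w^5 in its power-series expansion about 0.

Multiply the two series term by term and collect like powers.
[w^0] = 1;  [w^1] = 3/2;  [w^2] = 7/4;  [w^3] = 15/8;  [w^4] = 31/16;  [w^5] = 63/32.

63/32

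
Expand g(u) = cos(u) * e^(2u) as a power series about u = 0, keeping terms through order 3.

Multiply the two series term by term and collect like powers.
[u^0] = 1;  [u^1] = 2;  [u^2] = 3/2;  [u^3] = 1/3.

u^3/3 + 3*u^2/2 + 2*u + 1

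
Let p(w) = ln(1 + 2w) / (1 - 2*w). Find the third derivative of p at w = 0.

Expand 1/(denominator) as a geometric series and multiply by the numerator's series.
From the series, [w^3] p = 20/3; multiply by 3! = 6 to get 40.

40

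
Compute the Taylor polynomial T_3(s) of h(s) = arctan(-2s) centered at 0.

8*s^3/3 - 2*s

h(0) = 0
h′(0) = -2
h′′(0) = 0
h′′′(0) = 16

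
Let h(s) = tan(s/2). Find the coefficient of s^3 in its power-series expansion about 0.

1/24

Compute the successive derivatives at the expansion point and divide by k!.
h(0) = 0
h′(0) = 1/2
h′′(0) = 0
h′′′(0) = 1/4
So c_3 = h′′′(0)/3! = 1/24.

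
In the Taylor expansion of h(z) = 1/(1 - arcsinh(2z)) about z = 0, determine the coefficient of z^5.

Substitute the inner expansion into the outer series and collect powers.
So c_5 = h^(5)(0)/5! = 92/5.

92/5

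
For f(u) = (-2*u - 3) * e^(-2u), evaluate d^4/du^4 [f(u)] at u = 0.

16

Shift and add copies of the series according to the polynomial's terms.
The coefficient of u^4 in the expansion is 2/3, so f^(4)(0) = 4! * (2/3) = 16.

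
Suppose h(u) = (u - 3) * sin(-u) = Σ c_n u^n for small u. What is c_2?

-1

Multiply each power in the prefactor through the base expansion.
h(0) = 0
h′(0) = 3
h′′(0) = -2
So c_2 = h′′(0)/2! = -1.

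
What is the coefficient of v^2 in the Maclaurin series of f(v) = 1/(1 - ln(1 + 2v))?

Let u equal the inner series; expand the outer function in u and truncate.
f(0) = 1
f′(0) = 2
f′′(0) = 4
So c_2 = f′′(0)/2! = 2.

2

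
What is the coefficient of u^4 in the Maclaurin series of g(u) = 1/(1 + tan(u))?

Plug the Maclaurin series of the inner function into that of the outer and collect terms.
g(0) = 1
g′(0) = -1
g′′(0) = 2
g′′′(0) = -8
g^(4)(0) = 40
So c_4 = g^(4)(0)/4! = 5/3.

5/3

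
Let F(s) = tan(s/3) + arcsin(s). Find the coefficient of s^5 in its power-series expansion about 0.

Add the two expansions coefficient-wise.
[s^0] = 0;  [s^1] = 4/3;  [s^2] = 0;  [s^3] = 29/162;  [s^4] = 0;  [s^5] = 2203/29160.

2203/29160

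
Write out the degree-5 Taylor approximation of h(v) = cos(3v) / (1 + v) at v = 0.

v^5/8 - v^4/8 + 7*v^3/2 - 7*v^2/2 - v + 1

Multiply the two series term by term and collect like powers.
h(0) = 1
h′(0) = -1
h′′(0) = -7
h′′′(0) = 21
h^(4)(0) = -3
h^(5)(0) = 15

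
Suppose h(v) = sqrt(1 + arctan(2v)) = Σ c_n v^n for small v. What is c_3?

Let u equal the inner series; expand the outer function in u and truncate.
h(0) = 1
h′(0) = 1
h′′(0) = -1
h′′′(0) = -5
So c_3 = h′′′(0)/3! = -5/6.

-5/6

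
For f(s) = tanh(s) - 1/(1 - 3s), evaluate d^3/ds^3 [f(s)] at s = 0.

Expand each term separately and add.
The coefficient of s^3 in the expansion is -82/3, so f′′′(0) = 3! * (-82/3) = -164.

-164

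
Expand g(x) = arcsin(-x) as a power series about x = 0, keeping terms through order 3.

-x^3/6 - x

g(0) = 0
g′(0) = -1
g′′(0) = 0
g′′′(0) = -1
Then c_k = g^(k)(0)/k! gives each Taylor coefficient.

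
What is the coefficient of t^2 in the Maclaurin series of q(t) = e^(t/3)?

1/18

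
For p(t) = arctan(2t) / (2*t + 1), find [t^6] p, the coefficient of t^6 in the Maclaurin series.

Use 1/(1 - r) = Σ r^k on the denominator, then take the Cauchy product.

-832/15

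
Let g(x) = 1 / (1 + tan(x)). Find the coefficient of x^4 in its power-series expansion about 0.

Expand as Σ (-1)^k u^k with u equal to the inner function's series.

5/3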